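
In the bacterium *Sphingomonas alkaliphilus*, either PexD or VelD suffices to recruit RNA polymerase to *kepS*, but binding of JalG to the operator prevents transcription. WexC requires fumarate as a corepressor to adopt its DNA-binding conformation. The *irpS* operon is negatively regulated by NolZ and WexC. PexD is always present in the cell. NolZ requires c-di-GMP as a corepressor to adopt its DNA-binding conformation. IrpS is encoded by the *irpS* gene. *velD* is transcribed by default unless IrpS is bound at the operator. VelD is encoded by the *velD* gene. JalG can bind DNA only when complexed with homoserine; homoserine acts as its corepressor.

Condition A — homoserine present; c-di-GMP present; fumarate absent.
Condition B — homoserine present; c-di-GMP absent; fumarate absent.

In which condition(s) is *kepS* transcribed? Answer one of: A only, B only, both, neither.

Condition A:
Homoserine is present, so JalG is active.
PexD is produced constitutively and is active.
c-di-GMP is present, so NolZ is active.
Fumarate is absent, so WexC is inactive.
With repressor NolZ bound, *irpS* is not transcribed.
So IrpS is not produced.
With no repressor bound, *velD* is transcribed.
So VelD is produced and active.
With repressor JalG bound, *kepS* is not transcribed.
→ *kepS* is OFF in A.
Condition B:
Homoserine is present, so JalG is active.
PexD is produced constitutively and is active.
c-di-GMP is absent, so NolZ is inactive.
Fumarate is absent, so WexC is inactive.
With no repressor bound, *irpS* is transcribed.
So IrpS is produced and active.
With repressor IrpS bound, *velD* is not transcribed.
So VelD is not produced.
With repressor JalG bound, *kepS* is not transcribed.
→ *kepS* is OFF in B.

neither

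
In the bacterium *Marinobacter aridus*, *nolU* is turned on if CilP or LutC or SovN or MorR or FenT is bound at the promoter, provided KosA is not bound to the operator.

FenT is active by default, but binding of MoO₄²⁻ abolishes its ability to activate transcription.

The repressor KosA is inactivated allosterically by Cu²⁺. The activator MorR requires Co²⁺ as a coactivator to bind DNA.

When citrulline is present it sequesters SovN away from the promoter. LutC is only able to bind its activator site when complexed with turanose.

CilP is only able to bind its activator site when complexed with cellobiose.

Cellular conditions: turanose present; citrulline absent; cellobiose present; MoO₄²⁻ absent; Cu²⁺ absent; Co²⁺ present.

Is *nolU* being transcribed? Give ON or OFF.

OFF

Cu²⁺ is absent, so KosA is active.
Cellobiose is present, so CilP is active.
Turanose is present, so LutC is active.
Citrulline is absent, so SovN is active.
Co²⁺ is present, so MorR is active.
MoO₄²⁻ is absent, so FenT is active.
With repressor KosA bound, *nolU* is not transcribed.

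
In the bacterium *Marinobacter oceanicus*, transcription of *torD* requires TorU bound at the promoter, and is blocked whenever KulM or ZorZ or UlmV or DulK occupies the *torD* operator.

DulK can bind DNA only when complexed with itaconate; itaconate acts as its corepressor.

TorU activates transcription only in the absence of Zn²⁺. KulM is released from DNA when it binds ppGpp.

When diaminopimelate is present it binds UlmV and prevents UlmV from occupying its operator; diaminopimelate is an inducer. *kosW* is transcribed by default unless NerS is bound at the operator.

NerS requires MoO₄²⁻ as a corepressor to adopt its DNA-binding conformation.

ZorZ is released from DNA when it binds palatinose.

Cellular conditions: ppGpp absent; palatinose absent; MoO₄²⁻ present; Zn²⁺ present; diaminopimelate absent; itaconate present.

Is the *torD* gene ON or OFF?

ppGpp is absent, so KulM is active.
Zn²⁺ is present, so TorU is inactive.
Palatinose is absent, so ZorZ is active.
Diaminopimelate is absent, so UlmV is active.
Itaconate is present, so DulK is active.
With repressor KulM bound, *torD* is not transcribed.

OFF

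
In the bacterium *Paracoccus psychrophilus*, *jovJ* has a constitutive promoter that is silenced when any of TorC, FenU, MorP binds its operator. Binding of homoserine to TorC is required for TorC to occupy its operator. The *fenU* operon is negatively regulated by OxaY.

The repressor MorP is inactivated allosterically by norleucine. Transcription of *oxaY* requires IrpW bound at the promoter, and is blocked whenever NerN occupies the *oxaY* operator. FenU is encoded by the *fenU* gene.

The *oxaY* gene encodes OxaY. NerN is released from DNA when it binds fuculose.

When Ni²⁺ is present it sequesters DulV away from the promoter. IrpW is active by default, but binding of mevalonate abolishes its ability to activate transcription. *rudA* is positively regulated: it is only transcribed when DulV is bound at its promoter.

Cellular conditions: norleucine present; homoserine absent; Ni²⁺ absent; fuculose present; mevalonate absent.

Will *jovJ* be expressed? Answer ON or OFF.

Homoserine is absent, so TorC is inactive.
Mevalonate is absent, so IrpW is active.
Fuculose is present, so NerN is inactive.
No repressor is bound and IrpW is active, so *oxaY* is transcribed.
So OxaY is produced and active.
With repressor OxaY bound, *fenU* is not transcribed.
So FenU is not produced.
Norleucine is present, so MorP is inactive.
With no repressor bound, *jovJ* is transcribed.

ON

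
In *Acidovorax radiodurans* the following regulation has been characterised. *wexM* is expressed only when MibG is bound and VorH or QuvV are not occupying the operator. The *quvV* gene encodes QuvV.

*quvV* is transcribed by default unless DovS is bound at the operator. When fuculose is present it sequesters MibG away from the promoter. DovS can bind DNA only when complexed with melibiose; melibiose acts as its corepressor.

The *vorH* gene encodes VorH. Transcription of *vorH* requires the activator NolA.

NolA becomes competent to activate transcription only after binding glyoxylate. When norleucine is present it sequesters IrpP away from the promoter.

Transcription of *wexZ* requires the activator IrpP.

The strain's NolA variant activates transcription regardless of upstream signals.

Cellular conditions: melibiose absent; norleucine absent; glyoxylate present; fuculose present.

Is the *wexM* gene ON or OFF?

Fuculose is present, so MibG is inactive.
NolA is constitutively active in this strain.
No repressor is bound and NolA is active, so *vorH* is transcribed.
So VorH is produced and active.
Melibiose is absent, so DovS is inactive.
With no repressor bound, *quvV* is transcribed.
So QuvV is produced and active.
With repressor VorH bound, *wexM* is not transcribed.

OFF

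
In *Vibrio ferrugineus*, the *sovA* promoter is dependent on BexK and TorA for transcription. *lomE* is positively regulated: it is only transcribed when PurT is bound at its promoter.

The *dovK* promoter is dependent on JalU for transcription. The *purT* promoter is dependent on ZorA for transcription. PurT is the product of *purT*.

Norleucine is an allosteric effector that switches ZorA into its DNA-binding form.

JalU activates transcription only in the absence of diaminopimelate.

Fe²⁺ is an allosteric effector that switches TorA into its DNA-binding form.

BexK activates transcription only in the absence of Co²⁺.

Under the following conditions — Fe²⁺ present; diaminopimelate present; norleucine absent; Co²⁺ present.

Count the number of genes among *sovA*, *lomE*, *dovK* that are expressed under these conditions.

0

Co²⁺ is present, so BexK is inactive.
Fe²⁺ is present, so TorA is active.
Required activator BexK is absent, so *sovA* is not transcribed.
→ *sovA* is OFF.
Norleucine is absent, so ZorA is inactive.
Required activator ZorA is absent, so *purT* is not transcribed.
So PurT is not produced.
Required activator PurT is absent, so *lomE* is not transcribed.
→ *lomE* is OFF.
Diaminopimelate is present, so JalU is inactive.
Required activator JalU is absent, so *dovK* is not transcribed.
→ *dovK* is OFF.
0 of the 3 genes are transcribed.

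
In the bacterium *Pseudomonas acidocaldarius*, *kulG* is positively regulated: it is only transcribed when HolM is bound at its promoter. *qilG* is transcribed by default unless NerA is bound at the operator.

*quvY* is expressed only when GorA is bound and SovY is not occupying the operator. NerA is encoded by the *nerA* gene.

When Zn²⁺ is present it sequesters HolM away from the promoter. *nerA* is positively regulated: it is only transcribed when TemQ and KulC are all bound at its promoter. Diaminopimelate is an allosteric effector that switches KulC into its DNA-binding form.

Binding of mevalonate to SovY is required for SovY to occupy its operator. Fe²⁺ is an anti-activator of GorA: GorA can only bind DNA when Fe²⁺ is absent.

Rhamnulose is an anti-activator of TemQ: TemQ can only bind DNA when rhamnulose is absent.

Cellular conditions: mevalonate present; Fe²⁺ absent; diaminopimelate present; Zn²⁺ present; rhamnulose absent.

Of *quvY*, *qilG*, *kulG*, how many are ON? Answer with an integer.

0

Mevalonate is present, so SovY is active.
Fe²⁺ is absent, so GorA is active.
With repressor SovY bound, *quvY* is not transcribed.
→ *quvY* is OFF.
Rhamnulose is absent, so TemQ is active.
Diaminopimelate is present, so KulC is active.
No repressor is bound and TemQ and KulC are active, so *nerA* is transcribed.
So NerA is produced and active.
With repressor NerA bound, *qilG* is not transcribed.
→ *qilG* is OFF.
Zn²⁺ is present, so HolM is inactive.
Required activator HolM is absent, so *kulG* is not transcribed.
→ *kulG* is OFF.
0 of the 3 genes are transcribed.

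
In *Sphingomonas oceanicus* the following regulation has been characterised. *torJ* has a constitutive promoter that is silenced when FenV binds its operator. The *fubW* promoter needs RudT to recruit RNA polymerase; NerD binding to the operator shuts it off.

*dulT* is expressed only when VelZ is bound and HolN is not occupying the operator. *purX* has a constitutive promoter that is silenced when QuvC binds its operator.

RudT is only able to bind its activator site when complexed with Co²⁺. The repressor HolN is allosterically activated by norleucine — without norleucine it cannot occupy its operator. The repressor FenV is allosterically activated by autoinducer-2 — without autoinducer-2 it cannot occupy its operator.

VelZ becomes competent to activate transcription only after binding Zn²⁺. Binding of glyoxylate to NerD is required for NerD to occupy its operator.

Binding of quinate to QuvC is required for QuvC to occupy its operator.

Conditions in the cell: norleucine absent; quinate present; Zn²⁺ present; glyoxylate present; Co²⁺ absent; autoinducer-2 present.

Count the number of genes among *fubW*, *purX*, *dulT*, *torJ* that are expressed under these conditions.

1

Glyoxylate is present, so NerD is active.
Co²⁺ is absent, so RudT is inactive.
With repressor NerD bound, *fubW* is not transcribed.
→ *fubW* is OFF.
Quinate is present, so QuvC is active.
With repressor QuvC bound, *purX* is not transcribed.
→ *purX* is OFF.
Zn²⁺ is present, so VelZ is active.
Norleucine is absent, so HolN is inactive.
No repressor is bound and VelZ is active, so *dulT* is transcribed.
→ *dulT* is ON.
Autoinducer-2 is present, so FenV is active.
With repressor FenV bound, *torJ* is not transcribed.
→ *torJ* is OFF.
1 of the 4 genes is transcribed.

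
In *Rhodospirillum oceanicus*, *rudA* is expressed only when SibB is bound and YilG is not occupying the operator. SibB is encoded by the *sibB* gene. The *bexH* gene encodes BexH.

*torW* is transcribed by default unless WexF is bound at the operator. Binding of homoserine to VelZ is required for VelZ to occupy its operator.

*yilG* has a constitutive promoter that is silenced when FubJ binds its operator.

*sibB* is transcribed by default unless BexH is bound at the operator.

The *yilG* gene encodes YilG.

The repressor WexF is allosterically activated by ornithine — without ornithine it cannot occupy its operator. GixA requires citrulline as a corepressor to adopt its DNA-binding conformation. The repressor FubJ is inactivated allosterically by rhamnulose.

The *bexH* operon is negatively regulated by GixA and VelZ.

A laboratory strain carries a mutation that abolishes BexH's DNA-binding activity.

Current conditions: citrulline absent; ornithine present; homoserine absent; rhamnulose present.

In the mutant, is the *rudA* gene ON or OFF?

OFF

BexH is non-functional in this strain, so it has no effect.
With no repressor bound, *sibB* is transcribed.
So SibB is produced and active.
Rhamnulose is present, so FubJ is inactive.
With no repressor bound, *yilG* is transcribed.
So YilG is produced and active.
With repressor YilG bound, *rudA* is not transcribed.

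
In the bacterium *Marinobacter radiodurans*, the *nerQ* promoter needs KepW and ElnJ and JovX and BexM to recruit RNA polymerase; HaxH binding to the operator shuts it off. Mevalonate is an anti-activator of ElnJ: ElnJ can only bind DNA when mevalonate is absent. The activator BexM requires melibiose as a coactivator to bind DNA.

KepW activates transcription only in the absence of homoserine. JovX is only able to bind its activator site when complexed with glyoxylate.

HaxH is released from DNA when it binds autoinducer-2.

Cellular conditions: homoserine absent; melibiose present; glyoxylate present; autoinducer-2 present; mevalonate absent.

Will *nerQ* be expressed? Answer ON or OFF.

ON

Homoserine is absent, so KepW is active.
Mevalonate is absent, so ElnJ is active.
Glyoxylate is present, so JovX is active.
Autoinducer-2 is present, so HaxH is inactive.
Melibiose is present, so BexM is active.
No repressor is bound and KepW and ElnJ and JovX and BexM are active, so *nerQ* is transcribed.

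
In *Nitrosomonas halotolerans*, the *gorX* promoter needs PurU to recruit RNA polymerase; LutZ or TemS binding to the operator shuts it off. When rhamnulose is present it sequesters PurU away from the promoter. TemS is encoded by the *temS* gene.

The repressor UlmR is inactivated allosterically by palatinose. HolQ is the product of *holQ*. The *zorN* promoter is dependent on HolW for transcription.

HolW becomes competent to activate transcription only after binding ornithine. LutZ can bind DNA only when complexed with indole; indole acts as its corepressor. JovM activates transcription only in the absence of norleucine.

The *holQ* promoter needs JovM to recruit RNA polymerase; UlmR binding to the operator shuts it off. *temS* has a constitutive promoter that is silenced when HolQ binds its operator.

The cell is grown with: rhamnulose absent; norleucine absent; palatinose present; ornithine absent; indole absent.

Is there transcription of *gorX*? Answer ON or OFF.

ON

Indole is absent, so LutZ is inactive.
Palatinose is present, so UlmR is inactive.
Norleucine is absent, so JovM is active.
No repressor is bound and JovM is active, so *holQ* is transcribed.
So HolQ is produced and active.
With repressor HolQ bound, *temS* is not transcribed.
So TemS is not produced.
Rhamnulose is absent, so PurU is active.
No repressor is bound and PurU is active, so *gorX* is transcribed.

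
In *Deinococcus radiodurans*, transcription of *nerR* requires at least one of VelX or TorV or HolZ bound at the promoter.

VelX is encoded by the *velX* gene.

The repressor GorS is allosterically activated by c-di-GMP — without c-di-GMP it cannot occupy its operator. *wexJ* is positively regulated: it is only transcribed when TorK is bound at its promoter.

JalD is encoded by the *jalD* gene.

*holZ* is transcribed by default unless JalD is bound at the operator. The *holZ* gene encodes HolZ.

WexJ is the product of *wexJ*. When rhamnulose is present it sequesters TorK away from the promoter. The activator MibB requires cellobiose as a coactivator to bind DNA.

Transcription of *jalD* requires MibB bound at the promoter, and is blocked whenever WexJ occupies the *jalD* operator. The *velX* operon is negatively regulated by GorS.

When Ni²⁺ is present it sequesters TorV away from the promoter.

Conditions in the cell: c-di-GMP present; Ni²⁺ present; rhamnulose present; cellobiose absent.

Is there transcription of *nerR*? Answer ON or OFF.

ON

c-di-GMP is present, so GorS is active.
With repressor GorS bound, *velX* is not transcribed.
So VelX is not produced.
Ni²⁺ is present, so TorV is inactive.
Cellobiose is absent, so MibB is inactive.
Rhamnulose is present, so TorK is inactive.
Required activator TorK is absent, so *wexJ* is not transcribed.
So WexJ is not produced.
Required activator MibB is absent, so *jalD* is not transcribed.
So JalD is not produced.
With no repressor bound, *holZ* is transcribed.
So HolZ is produced and active.
Activator HolZ is present, so *nerR* is transcribed.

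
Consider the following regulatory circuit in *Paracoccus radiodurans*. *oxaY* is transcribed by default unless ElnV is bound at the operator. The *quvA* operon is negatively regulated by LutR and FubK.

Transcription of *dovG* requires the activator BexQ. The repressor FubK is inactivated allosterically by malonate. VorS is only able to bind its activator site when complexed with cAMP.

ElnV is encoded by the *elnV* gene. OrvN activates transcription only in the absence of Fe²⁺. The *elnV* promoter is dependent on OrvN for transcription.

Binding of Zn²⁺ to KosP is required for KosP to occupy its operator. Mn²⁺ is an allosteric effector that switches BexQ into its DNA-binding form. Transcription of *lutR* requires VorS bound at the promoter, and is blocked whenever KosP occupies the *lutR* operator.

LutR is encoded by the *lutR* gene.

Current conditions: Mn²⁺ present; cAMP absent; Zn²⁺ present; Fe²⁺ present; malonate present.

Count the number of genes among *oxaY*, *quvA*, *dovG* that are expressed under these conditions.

3

Fe²⁺ is present, so OrvN is inactive.
Required activator OrvN is absent, so *elnV* is not transcribed.
So ElnV is not produced.
With no repressor bound, *oxaY* is transcribed.
→ *oxaY* is ON.
Zn²⁺ is present, so KosP is active.
cAMP is absent, so VorS is inactive.
With repressor KosP bound, *lutR* is not transcribed.
So LutR is not produced.
Malonate is present, so FubK is inactive.
With no repressor bound, *quvA* is transcribed.
→ *quvA* is ON.
Mn²⁺ is present, so BexQ is active.
No repressor is bound and BexQ is active, so *dovG* is transcribed.
→ *dovG* is ON.
3 of the 3 genes are transcribed.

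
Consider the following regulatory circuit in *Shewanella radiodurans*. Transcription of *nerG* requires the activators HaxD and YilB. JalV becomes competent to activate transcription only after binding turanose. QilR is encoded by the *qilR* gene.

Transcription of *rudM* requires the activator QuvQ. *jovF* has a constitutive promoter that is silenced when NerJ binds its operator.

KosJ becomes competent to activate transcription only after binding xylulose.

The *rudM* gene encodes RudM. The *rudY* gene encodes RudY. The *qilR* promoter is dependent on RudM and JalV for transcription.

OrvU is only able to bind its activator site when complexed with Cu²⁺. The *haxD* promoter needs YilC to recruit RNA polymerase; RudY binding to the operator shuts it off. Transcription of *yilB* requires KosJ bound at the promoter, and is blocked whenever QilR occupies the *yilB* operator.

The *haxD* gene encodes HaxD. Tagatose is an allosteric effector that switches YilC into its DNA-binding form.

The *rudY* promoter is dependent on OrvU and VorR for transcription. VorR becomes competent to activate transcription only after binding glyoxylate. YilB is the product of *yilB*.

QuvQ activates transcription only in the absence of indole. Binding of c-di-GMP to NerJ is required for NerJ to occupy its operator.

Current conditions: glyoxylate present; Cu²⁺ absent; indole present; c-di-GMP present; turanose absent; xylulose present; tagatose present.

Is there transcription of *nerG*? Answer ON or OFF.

Cu²⁺ is absent, so OrvU is inactive.
Glyoxylate is present, so VorR is active.
Required activator OrvU is absent, so *rudY* is not transcribed.
So RudY is not produced.
Tagatose is present, so YilC is active.
No repressor is bound and YilC is active, so *haxD* is transcribed.
So HaxD is produced and active.
Indole is present, so QuvQ is inactive.
Required activator QuvQ is absent, so *rudM* is not transcribed.
So RudM is not produced.
Turanose is absent, so JalV is inactive.
Required activator RudM is absent, so *qilR* is not transcribed.
So QilR is not produced.
Xylulose is present, so KosJ is active.
No repressor is bound and KosJ is active, so *yilB* is transcribed.
So YilB is produced and active.
No repressor is bound and HaxD and YilB are active, so *nerG* is transcribed.

ON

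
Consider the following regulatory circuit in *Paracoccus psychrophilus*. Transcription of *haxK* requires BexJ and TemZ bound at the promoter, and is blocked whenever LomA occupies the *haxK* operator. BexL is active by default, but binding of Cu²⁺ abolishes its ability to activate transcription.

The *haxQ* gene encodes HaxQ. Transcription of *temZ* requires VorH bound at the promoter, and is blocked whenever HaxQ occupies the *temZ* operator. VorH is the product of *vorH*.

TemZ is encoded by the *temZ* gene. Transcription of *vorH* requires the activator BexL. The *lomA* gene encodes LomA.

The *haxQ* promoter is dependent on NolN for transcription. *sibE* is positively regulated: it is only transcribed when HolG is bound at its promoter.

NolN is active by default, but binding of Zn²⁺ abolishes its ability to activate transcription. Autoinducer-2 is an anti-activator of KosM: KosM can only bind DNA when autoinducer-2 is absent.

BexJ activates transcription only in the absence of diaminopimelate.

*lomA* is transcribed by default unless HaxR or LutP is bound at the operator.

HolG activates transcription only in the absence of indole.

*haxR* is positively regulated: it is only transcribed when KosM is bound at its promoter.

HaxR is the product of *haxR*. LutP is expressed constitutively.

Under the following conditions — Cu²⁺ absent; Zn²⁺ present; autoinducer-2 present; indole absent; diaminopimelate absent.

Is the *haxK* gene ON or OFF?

ON

Autoinducer-2 is present, so KosM is inactive.
Required activator KosM is absent, so *haxR* is not transcribed.
So HaxR is not produced.
LutP is produced constitutively and is active.
With repressor LutP bound, *lomA* is not transcribed.
So LomA is not produced.
Diaminopimelate is absent, so BexJ is active.
Zn²⁺ is present, so NolN is inactive.
Required activator NolN is absent, so *haxQ* is not transcribed.
So HaxQ is not produced.
Cu²⁺ is absent, so BexL is active.
No repressor is bound and BexL is active, so *vorH* is transcribed.
So VorH is produced and active.
No repressor is bound and VorH is active, so *temZ* is transcribed.
So TemZ is produced and active.
No repressor is bound and BexJ and TemZ are active, so *haxK* is transcribed.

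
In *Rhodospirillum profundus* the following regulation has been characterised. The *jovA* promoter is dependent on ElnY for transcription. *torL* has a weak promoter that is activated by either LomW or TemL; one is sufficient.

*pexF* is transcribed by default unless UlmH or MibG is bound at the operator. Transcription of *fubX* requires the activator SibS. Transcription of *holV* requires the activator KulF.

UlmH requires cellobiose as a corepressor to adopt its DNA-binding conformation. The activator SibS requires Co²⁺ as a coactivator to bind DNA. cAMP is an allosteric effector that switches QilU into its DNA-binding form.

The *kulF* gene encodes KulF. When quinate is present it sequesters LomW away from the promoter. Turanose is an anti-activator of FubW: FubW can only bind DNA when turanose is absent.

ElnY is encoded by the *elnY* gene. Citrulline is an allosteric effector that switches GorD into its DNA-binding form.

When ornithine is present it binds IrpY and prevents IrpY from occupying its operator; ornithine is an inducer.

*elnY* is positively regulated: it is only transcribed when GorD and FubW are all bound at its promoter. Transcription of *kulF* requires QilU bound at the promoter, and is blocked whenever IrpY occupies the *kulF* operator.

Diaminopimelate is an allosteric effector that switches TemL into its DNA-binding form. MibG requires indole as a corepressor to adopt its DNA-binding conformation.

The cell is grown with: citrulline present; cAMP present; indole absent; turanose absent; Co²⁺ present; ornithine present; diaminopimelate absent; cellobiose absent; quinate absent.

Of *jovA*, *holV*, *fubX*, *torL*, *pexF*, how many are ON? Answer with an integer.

5

Citrulline is present, so GorD is active.
Turanose is absent, so FubW is active.
No repressor is bound and GorD and FubW are active, so *elnY* is transcribed.
So ElnY is produced and active.
No repressor is bound and ElnY is active, so *jovA* is transcribed.
→ *jovA* is ON.
Ornithine is present, so IrpY is inactive.
cAMP is present, so QilU is active.
No repressor is bound and QilU is active, so *kulF* is transcribed.
So KulF is produced and active.
No repressor is bound and KulF is active, so *holV* is transcribed.
→ *holV* is ON.
Co²⁺ is present, so SibS is active.
No repressor is bound and SibS is active, so *fubX* is transcribed.
→ *fubX* is ON.
Quinate is absent, so LomW is active.
Diaminopimelate is absent, so TemL is inactive.
Activator LomW is present, so *torL* is transcribed.
→ *torL* is ON.
Cellobiose is absent, so UlmH is inactive.
Indole is absent, so MibG is inactive.
With no repressor bound, *pexF* is transcribed.
→ *pexF* is ON.
5 of the 5 genes are transcribed.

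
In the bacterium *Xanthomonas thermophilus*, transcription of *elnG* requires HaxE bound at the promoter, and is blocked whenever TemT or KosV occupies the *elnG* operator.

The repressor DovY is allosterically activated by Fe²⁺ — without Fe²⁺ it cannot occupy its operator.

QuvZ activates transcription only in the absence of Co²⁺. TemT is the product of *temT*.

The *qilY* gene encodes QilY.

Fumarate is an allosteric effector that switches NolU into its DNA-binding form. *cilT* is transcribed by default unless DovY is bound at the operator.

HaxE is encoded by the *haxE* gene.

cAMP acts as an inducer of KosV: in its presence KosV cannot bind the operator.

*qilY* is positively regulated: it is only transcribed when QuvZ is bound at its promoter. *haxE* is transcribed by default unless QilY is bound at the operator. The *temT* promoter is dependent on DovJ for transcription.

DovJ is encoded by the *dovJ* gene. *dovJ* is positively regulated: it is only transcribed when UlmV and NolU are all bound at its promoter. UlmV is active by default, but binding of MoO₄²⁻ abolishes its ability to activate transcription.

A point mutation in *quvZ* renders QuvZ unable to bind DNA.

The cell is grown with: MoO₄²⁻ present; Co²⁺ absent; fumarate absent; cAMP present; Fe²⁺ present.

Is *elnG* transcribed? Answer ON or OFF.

ON

QuvZ is non-functional in this strain, so it has no effect.
Required activator QuvZ is absent, so *qilY* is not transcribed.
So QilY is not produced.
With no repressor bound, *haxE* is transcribed.
So HaxE is produced and active.
MoO₄²⁻ is present, so UlmV is inactive.
Fumarate is absent, so NolU is inactive.
Required activator UlmV is absent, so *dovJ* is not transcribed.
So DovJ is not produced.
Required activator DovJ is absent, so *temT* is not transcribed.
So TemT is not produced.
cAMP is present, so KosV is inactive.
No repressor is bound and HaxE is active, so *elnG* is transcribed.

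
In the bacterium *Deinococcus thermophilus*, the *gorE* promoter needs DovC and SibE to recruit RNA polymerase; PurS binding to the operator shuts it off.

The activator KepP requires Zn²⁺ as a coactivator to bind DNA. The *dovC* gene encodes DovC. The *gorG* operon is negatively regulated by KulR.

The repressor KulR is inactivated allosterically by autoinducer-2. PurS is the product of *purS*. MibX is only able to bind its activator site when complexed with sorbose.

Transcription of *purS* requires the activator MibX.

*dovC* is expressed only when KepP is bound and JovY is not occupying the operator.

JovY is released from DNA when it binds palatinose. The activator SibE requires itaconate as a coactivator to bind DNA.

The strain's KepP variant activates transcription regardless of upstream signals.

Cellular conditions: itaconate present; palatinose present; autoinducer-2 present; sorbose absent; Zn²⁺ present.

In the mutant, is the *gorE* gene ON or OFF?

KepP is constitutively active in this strain.
Palatinose is present, so JovY is inactive.
No repressor is bound and KepP is active, so *dovC* is transcribed.
So DovC is produced and active.
Itaconate is present, so SibE is active.
Sorbose is absent, so MibX is inactive.
Required activator MibX is absent, so *purS* is not transcribed.
So PurS is not produced.
No repressor is bound and DovC and SibE are active, so *gorE* is transcribed.

ON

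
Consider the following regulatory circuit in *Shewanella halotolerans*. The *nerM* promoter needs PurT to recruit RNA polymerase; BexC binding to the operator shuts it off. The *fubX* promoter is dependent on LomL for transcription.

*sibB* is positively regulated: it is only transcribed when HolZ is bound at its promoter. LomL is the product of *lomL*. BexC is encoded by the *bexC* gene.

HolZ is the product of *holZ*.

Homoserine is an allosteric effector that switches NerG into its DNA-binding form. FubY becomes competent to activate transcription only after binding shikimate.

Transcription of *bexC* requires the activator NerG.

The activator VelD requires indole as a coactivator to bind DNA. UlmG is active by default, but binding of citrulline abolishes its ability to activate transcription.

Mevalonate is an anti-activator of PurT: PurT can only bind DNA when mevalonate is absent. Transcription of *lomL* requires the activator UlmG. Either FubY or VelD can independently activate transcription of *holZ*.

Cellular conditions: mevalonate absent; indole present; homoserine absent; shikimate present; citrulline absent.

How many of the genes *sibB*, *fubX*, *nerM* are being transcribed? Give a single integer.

Shikimate is present, so FubY is active.
Indole is present, so VelD is active.
Activator FubY is present, so *holZ* is transcribed.
So HolZ is produced and active.
No repressor is bound and HolZ is active, so *sibB* is transcribed.
→ *sibB* is ON.
Citrulline is absent, so UlmG is active.
No repressor is bound and UlmG is active, so *lomL* is transcribed.
So LomL is produced and active.
No repressor is bound and LomL is active, so *fubX* is transcribed.
→ *fubX* is ON.
Homoserine is absent, so NerG is inactive.
Required activator NerG is absent, so *bexC* is not transcribed.
So BexC is not produced.
Mevalonate is absent, so PurT is active.
No repressor is bound and PurT is active, so *nerM* is transcribed.
→ *nerM* is ON.
3 of the 3 genes are transcribed.

3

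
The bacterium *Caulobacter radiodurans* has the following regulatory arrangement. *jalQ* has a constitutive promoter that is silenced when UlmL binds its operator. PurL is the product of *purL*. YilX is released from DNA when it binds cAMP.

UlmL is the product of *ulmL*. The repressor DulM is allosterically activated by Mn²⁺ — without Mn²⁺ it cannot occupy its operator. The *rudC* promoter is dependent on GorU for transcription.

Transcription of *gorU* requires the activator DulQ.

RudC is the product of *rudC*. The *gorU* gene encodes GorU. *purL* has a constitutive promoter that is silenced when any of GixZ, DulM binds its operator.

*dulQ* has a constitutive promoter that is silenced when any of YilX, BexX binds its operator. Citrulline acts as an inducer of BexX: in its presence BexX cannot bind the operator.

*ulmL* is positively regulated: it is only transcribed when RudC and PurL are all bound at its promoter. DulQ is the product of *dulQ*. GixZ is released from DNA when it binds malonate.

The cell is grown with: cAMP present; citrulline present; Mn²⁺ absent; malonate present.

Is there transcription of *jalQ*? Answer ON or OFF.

cAMP is present, so YilX is inactive.
Citrulline is present, so BexX is inactive.
With no repressor bound, *dulQ* is transcribed.
So DulQ is produced and active.
No repressor is bound and DulQ is active, so *gorU* is transcribed.
So GorU is produced and active.
No repressor is bound and GorU is active, so *rudC* is transcribed.
So RudC is produced and active.
Malonate is present, so GixZ is inactive.
Mn²⁺ is absent, so DulM is inactive.
With no repressor bound, *purL* is transcribed.
So PurL is produced and active.
No repressor is bound and RudC and PurL are active, so *ulmL* is transcribed.
So UlmL is produced and active.
With repressor UlmL bound, *jalQ* is not transcribed.

OFF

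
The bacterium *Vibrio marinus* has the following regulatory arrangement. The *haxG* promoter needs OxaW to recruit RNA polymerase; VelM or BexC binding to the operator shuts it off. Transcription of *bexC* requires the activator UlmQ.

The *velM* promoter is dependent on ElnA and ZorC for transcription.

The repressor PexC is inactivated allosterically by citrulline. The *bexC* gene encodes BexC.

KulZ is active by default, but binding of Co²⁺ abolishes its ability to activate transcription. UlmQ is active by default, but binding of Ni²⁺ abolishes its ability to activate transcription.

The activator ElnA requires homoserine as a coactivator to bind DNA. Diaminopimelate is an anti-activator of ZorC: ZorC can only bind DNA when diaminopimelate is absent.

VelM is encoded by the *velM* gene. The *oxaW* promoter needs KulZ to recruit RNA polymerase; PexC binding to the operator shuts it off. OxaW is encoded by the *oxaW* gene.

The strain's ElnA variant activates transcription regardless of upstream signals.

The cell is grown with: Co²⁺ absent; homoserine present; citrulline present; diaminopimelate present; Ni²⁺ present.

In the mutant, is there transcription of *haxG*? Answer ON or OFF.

ElnA is constitutively active in this strain.
Diaminopimelate is present, so ZorC is inactive.
Required activator ZorC is absent, so *velM* is not transcribed.
So VelM is not produced.
Co²⁺ is absent, so KulZ is active.
Citrulline is present, so PexC is inactive.
No repressor is bound and KulZ is active, so *oxaW* is transcribed.
So OxaW is produced and active.
Ni²⁺ is present, so UlmQ is inactive.
Required activator UlmQ is absent, so *bexC* is not transcribed.
So BexC is not produced.
No repressor is bound and OxaW is active, so *haxG* is transcribed.

ON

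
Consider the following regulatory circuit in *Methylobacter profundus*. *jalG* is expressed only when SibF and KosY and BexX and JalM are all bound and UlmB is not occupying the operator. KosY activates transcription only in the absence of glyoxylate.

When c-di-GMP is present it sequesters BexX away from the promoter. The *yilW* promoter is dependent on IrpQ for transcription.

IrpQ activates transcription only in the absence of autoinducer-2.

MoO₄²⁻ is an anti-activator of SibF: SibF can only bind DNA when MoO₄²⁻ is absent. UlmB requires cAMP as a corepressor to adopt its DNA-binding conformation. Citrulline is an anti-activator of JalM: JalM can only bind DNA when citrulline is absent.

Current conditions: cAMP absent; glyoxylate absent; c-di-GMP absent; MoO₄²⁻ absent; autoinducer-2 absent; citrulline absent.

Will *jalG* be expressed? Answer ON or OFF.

ON

MoO₄²⁻ is absent, so SibF is active.
Glyoxylate is absent, so KosY is active.
c-di-GMP is absent, so BexX is active.
Citrulline is absent, so JalM is active.
cAMP is absent, so UlmB is inactive.
No repressor is bound and SibF and KosY and BexX and JalM are active, so *jalG* is transcribed.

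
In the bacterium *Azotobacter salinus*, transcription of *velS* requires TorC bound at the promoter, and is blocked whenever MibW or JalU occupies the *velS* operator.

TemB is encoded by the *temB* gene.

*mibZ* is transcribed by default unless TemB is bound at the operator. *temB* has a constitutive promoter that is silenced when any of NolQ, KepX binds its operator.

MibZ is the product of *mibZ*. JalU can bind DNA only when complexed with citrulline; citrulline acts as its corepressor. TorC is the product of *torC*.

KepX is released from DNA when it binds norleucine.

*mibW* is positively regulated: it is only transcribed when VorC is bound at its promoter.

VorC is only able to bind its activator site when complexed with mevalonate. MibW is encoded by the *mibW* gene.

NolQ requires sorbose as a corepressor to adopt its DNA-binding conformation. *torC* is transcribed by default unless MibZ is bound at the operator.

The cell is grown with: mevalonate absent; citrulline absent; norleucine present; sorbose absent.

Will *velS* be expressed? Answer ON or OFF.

Mevalonate is absent, so VorC is inactive.
Required activator VorC is absent, so *mibW* is not transcribed.
So MibW is not produced.
Sorbose is absent, so NolQ is inactive.
Norleucine is present, so KepX is inactive.
With no repressor bound, *temB* is transcribed.
So TemB is produced and active.
With repressor TemB bound, *mibZ* is not transcribed.
So MibZ is not produced.
With no repressor bound, *torC* is transcribed.
So TorC is produced and active.
Citrulline is absent, so JalU is inactive.
No repressor is bound and TorC is active, so *velS* is transcribed.

ON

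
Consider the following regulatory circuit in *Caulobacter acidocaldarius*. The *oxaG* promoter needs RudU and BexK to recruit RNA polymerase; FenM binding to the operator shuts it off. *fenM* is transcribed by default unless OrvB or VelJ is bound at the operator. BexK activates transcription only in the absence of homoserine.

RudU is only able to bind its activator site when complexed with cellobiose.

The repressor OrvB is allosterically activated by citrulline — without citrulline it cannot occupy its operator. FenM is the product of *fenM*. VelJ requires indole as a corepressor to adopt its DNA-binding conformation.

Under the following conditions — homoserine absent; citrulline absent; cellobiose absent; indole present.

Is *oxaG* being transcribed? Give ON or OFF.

Cellobiose is absent, so RudU is inactive.
Homoserine is absent, so BexK is active.
Citrulline is absent, so OrvB is inactive.
Indole is present, so VelJ is active.
With repressor VelJ bound, *fenM* is not transcribed.
So FenM is not produced.
Required activator RudU is absent, so *oxaG* is not transcribed.

OFF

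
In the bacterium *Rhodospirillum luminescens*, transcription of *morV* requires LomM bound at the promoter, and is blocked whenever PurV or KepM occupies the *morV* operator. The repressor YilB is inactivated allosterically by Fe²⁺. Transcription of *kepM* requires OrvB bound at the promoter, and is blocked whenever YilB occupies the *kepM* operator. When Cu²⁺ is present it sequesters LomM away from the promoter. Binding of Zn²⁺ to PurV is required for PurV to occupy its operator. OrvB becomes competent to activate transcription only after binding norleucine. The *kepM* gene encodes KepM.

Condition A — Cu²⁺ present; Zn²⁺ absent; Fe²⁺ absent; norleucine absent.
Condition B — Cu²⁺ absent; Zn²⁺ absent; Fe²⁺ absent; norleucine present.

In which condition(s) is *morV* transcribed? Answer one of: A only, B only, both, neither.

B only

Condition A:
Cu²⁺ is present, so LomM is inactive.
Zn²⁺ is absent, so PurV is inactive.
Fe²⁺ is absent, so YilB is active.
Norleucine is absent, so OrvB is inactive.
With repressor YilB bound, *kepM* is not transcribed.
So KepM is not produced.
Required activator LomM is absent, so *morV* is not transcribed.
→ *morV* is OFF in A.
Condition B:
Cu²⁺ is absent, so LomM is active.
Zn²⁺ is absent, so PurV is inactive.
Fe²⁺ is absent, so YilB is active.
Norleucine is present, so OrvB is active.
With repressor YilB bound, *kepM* is not transcribed.
So KepM is not produced.
No repressor is bound and LomM is active, so *morV* is transcribed.
→ *morV* is ON in B.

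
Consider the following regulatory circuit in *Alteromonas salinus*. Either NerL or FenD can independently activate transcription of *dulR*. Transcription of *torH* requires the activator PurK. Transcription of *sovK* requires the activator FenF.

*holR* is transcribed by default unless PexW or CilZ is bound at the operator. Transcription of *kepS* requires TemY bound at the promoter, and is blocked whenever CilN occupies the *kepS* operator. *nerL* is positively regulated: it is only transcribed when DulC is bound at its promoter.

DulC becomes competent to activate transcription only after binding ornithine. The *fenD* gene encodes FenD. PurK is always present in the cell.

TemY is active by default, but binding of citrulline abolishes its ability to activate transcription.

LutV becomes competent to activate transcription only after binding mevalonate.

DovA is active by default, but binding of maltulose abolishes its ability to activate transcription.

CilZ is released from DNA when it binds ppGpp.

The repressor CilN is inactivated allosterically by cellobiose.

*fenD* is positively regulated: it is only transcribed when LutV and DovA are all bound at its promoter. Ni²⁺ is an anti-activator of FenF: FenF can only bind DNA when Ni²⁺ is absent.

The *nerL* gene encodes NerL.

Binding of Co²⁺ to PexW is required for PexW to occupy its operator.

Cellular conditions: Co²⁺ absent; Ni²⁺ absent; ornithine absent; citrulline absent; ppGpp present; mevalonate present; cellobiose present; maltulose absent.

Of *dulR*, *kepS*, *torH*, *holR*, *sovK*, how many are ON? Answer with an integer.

5

Ornithine is absent, so DulC is inactive.
Required activator DulC is absent, so *nerL* is not transcribed.
So NerL is not produced.
Mevalonate is present, so LutV is active.
Maltulose is absent, so DovA is active.
No repressor is bound and LutV and DovA are active, so *fenD* is transcribed.
So FenD is produced and active.
Activator FenD is present, so *dulR* is transcribed.
→ *dulR* is ON.
Cellobiose is present, so CilN is inactive.
Citrulline is absent, so TemY is active.
No repressor is bound and TemY is active, so *kepS* is transcribed.
→ *kepS* is ON.
PurK is produced constitutively and is active.
No repressor is bound and PurK is active, so *torH* is transcribed.
→ *torH* is ON.
Co²⁺ is absent, so PexW is inactive.
ppGpp is present, so CilZ is inactive.
With no repressor bound, *holR* is transcribed.
→ *holR* is ON.
Ni²⁺ is absent, so FenF is active.
No repressor is bound and FenF is active, so *sovK* is transcribed.
→ *sovK* is ON.
5 of the 5 genes are transcribed.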